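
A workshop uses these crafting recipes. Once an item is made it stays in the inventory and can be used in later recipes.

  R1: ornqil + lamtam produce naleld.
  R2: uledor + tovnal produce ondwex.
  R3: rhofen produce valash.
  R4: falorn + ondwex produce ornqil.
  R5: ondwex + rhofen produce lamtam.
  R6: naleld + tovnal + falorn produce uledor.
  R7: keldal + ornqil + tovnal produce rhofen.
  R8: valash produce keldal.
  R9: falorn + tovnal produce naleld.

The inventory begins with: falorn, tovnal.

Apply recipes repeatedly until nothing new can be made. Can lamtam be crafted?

lamtam would need ondwex and rhofen (R5), but rhofen is never obtained.

No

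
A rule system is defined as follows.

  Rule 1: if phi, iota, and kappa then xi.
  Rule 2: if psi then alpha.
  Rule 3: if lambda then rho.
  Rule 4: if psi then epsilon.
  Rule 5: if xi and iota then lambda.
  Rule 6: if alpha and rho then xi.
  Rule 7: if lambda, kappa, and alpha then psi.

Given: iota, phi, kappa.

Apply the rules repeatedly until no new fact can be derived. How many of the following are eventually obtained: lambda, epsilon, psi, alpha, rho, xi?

phi, iota, and kappa hold, so xi follows (Rule 1).
xi and iota hold, so lambda follows (Rule 5).
lambda holds, so rho follows (Rule 3).
lambda: reached.
epsilon would need psi (Rule 4), but psi is never established.
psi would need lambda, kappa, and alpha (Rule 7), but alpha is never established.
alpha would need psi (Rule 2), but psi is never established.
rho: reached.
xi: reached.
Reached: lambda, rho, and xi — 3 of the 6.

3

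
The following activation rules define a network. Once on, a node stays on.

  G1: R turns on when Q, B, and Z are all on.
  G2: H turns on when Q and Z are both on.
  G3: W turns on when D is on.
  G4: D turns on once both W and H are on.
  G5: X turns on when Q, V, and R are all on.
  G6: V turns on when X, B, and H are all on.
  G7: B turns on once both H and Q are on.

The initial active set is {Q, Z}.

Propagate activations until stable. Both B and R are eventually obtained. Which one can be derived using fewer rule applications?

B: Q and Z are on, so H turns on (G2). G7: H and Q on → B on. [2 rule applications]
R: Q and Z are on, so H turns on (G2). G7: H and Q on → B on. Q, B, and Z are on, so R turns on (G1). [3 rule applications]
B needs fewer.

B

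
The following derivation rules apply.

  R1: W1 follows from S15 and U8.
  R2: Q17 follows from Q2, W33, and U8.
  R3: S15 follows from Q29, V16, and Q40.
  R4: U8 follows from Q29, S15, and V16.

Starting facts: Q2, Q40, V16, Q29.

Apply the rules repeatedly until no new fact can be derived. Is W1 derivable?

Yes

Q29, V16, and Q40 hold, so S15 follows (R3).
From Q29, S15, and V16, R4 gives U8.
From S15 and U8, R1 gives W1.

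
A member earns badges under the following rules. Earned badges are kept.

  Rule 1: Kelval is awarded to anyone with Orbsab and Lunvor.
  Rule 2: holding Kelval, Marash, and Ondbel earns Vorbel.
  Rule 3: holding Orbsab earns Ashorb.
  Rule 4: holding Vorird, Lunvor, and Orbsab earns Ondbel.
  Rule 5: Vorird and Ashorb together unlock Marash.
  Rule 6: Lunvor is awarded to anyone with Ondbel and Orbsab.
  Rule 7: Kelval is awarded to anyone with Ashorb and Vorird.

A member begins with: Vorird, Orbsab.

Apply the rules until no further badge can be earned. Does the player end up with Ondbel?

Ondbel would need Vorird, Lunvor, and Orbsab (Rule 4), but Lunvor is never earned.

No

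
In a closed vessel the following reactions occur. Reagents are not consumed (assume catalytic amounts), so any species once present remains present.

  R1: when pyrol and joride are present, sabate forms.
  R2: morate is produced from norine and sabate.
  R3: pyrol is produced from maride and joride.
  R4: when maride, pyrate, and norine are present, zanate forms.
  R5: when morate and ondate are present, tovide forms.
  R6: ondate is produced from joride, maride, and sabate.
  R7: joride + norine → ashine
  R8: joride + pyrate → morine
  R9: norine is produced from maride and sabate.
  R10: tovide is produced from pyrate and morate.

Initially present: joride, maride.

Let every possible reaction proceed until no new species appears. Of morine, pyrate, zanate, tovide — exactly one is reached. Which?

tovide

maride and joride present → pyrol forms (R3).
pyrol and joride present → sabate forms (R1).
joride, maride, and sabate present → ondate forms (R6).
maride and sabate present → norine forms (R9).
norine and sabate present → morate forms (R2).
morate and ondate present → tovide forms (R5).
morine would need joride and pyrate (R8), but pyrate never forms. No rule produces pyrate, and it is not given. zanate would need maride, pyrate, and norine (R4), but pyrate never forms.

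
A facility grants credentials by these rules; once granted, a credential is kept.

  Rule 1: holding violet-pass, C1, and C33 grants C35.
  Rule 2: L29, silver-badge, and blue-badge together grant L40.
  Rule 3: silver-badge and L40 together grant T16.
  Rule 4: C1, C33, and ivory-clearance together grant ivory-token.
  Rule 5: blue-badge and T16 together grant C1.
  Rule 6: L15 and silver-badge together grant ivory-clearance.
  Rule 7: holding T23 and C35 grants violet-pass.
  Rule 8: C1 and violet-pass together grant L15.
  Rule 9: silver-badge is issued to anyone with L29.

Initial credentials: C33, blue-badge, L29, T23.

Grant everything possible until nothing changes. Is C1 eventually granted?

Yes

Holding L29 grants silver-badge (Rule 9).
Holding L29, silver-badge, and blue-badge grants L40 (Rule 2).
Holding silver-badge and L40 grants T16 (Rule 3).
Holding blue-badge and T16 grants C1 (Rule 5).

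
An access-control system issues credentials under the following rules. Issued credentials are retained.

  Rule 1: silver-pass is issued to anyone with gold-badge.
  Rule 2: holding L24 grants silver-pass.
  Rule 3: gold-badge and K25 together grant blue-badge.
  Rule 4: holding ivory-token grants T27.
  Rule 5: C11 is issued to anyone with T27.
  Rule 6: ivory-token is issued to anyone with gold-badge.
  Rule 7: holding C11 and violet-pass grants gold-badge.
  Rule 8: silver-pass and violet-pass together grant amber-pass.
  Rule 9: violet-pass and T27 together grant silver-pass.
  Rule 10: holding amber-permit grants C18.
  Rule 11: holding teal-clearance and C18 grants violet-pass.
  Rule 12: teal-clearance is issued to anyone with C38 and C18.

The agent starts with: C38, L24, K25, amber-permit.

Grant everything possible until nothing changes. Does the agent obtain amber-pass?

Holding amber-permit grants C18 (Rule 10).
Holding L24 grants silver-pass (Rule 2).
Holding C38 and C18 grants teal-clearance (Rule 12).
Holding teal-clearance and C18 grants violet-pass (Rule 11).
Holding silver-pass and violet-pass grants amber-pass (Rule 8).

Yes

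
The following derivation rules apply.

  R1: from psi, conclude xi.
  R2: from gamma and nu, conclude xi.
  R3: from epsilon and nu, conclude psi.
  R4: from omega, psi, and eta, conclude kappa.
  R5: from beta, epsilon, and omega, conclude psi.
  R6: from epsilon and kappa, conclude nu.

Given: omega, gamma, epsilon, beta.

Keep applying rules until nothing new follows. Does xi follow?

beta, epsilon, and omega hold, so psi follows (R5).
psi holds, so xi follows (R1).

Yes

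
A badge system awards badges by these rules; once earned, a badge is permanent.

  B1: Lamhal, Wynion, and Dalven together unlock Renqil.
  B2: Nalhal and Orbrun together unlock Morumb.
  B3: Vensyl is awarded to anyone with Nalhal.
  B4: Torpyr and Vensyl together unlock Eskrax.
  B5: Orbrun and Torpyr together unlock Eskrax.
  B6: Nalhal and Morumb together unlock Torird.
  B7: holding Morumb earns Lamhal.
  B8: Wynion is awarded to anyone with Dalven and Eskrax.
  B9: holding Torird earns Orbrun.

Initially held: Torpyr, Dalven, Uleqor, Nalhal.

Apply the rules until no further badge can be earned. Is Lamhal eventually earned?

Lamhal would need Morumb (B7), but Morumb is never earned.

No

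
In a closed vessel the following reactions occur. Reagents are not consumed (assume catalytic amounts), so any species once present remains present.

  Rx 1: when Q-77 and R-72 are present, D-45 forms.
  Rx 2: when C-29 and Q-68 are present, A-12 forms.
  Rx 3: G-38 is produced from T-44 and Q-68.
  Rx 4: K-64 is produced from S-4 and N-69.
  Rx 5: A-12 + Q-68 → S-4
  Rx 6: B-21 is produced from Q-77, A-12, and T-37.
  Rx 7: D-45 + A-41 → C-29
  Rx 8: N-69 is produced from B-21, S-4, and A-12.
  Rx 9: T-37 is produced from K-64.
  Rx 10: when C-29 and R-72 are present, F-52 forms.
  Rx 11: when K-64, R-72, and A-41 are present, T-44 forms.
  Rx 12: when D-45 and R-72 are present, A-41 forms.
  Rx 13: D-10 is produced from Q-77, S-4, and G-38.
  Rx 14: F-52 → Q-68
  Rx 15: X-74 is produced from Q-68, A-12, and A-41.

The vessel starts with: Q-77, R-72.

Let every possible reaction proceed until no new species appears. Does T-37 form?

T-37 would need K-64 (Rx 9), but K-64 never forms.

No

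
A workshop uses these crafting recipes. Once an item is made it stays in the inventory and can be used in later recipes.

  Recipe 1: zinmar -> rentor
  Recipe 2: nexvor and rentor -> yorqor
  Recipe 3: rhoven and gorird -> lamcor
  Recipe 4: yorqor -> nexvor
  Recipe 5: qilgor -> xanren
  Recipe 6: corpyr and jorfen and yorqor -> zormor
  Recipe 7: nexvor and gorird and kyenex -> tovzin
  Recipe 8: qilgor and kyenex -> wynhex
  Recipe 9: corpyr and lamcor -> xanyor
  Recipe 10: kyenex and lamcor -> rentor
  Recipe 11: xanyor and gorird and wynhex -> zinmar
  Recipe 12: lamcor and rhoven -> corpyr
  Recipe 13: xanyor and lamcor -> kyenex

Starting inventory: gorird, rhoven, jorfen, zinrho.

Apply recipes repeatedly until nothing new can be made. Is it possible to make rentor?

Yes

Using Recipe 3, rhoven and gorird make lamcor.
Using Recipe 12, lamcor and rhoven make corpyr.
corpyr and lamcor -> xanyor (Recipe 9).
Using Recipe 13, xanyor and lamcor make kyenex.
kyenex and lamcor -> rentor (Recipe 10).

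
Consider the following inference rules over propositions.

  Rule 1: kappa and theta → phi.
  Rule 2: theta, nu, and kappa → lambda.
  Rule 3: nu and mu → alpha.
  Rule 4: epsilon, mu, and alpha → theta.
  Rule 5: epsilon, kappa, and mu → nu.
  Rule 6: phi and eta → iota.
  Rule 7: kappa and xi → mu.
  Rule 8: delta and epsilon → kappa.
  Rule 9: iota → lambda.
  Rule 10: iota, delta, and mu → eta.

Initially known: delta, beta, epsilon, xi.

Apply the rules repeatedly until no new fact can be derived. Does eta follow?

No

eta would need iota, delta, and mu (Rule 10), but iota is never established.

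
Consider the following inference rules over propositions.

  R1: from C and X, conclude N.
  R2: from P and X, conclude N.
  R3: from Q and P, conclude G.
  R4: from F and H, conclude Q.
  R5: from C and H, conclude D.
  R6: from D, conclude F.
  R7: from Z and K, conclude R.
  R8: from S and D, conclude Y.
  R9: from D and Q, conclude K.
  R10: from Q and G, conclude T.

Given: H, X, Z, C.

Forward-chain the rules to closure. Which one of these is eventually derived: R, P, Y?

R

From C and H, R5 gives D.
From D, R6 gives F.
From F and H, R4 gives Q.
From D and Q, R9 gives K.
Z and K hold, so R follows (R7).
No rule produces P, and it is not given. Y would need S and D (R8), but S is never established.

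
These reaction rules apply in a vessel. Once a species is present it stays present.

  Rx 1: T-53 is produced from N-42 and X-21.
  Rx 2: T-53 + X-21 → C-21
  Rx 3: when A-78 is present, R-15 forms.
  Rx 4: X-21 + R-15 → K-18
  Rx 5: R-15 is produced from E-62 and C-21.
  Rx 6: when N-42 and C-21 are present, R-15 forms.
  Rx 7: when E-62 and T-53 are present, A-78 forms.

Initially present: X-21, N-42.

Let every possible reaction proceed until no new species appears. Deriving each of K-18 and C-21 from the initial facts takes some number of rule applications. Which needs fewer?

C-21: N-42 and X-21 present → T-53 forms (Rx 1). T-53 and X-21 present → C-21 forms (Rx 2). [2 rule applications]
K-18: N-42 and X-21 present → T-53 forms (Rx 1). T-53 and X-21 present → C-21 forms (Rx 2). N-42 and C-21 present → R-15 forms (Rx 6). X-21 and R-15 present → K-18 forms (Rx 4). [4 rule applications]
C-21 needs fewer.

C-21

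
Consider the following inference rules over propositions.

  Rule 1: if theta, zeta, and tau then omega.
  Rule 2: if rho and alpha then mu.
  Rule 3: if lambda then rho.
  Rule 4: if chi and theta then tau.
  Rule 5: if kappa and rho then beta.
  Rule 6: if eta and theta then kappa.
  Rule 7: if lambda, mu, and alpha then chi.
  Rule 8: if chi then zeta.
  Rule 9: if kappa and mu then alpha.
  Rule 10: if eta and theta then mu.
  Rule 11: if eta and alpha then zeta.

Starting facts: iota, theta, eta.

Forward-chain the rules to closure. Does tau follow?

No

tau would need chi and theta (Rule 4), but chi is never established.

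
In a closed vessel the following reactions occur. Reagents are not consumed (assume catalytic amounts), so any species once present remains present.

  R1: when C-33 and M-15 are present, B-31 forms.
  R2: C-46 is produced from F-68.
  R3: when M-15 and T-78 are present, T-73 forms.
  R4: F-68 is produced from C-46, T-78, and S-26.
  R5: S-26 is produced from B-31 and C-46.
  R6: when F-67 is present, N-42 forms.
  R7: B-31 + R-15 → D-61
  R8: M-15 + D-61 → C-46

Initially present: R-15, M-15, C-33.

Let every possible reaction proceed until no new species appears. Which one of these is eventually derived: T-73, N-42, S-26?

S-26

C-33 and M-15 present → B-31 forms (R1).
B-31 and R-15 present → D-61 forms (R7).
M-15 and D-61 present → C-46 forms (R8).
B-31 and C-46 present → S-26 forms (R5).
N-42 would need F-67 (R6), but F-67 never forms. T-73 would need M-15 and T-78 (R3), but T-78 never forms.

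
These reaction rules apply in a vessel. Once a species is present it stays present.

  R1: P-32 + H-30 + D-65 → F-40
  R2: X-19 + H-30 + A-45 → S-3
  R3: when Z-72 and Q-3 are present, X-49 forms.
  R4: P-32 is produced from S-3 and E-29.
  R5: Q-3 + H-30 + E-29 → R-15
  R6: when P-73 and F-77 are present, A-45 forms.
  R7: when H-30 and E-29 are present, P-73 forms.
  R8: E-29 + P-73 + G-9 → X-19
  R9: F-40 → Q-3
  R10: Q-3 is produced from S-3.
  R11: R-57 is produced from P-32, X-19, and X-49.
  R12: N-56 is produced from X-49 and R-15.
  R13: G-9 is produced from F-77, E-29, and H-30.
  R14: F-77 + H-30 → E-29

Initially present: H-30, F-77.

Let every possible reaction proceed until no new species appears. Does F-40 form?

F-40 would need P-32, H-30, and D-65 (R1), but D-65 never forms.

No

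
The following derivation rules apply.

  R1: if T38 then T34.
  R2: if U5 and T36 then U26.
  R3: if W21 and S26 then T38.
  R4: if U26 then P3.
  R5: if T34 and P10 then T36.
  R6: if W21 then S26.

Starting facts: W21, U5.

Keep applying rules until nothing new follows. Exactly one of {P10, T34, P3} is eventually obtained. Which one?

T34

W21 holds, so S26 follows (R6).
From W21 and S26, R3 gives T38.
From T38, R1 gives T34.
No rule produces P10, and it is not given. P3 would need U26 (R4), but U26 is never established.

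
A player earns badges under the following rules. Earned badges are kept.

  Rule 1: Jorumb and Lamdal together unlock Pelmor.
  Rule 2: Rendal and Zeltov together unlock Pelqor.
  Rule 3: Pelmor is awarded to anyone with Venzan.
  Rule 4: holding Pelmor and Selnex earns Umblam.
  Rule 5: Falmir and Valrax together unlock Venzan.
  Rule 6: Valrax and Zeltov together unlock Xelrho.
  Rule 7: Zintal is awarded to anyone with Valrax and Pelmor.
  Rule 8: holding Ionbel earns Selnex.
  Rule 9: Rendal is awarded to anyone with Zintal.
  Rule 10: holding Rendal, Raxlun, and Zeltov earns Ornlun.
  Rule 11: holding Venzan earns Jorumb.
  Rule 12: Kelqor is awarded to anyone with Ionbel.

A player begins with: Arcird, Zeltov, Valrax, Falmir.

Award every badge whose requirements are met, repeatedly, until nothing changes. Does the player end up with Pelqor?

Yes

With Falmir and Valrax, Venzan is earned (Rule 5).
With Venzan, Pelmor is earned (Rule 3).
With Valrax and Pelmor, Zintal is earned (Rule 7).
With Zintal, Rendal is earned (Rule 9).
With Rendal and Zeltov, Pelqor is earned (Rule 2).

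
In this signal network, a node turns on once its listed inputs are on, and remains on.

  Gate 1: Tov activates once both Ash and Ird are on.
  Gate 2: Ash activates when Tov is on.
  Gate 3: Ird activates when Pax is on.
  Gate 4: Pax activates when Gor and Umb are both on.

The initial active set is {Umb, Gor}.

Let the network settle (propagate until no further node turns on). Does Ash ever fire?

Ash would need Tov (Gate 2), but Tov never turns on.

No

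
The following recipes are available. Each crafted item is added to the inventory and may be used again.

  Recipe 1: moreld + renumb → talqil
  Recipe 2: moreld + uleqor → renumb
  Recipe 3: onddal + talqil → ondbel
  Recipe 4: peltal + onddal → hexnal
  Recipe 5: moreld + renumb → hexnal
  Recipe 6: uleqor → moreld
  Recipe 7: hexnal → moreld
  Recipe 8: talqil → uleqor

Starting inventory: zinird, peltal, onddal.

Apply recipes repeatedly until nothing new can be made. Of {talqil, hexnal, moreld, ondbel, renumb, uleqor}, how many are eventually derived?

2

Using Recipe 4, peltal and onddal make hexnal.
Using Recipe 7, hexnal makes moreld.
talqil would need moreld and renumb (Recipe 1), but renumb is never obtained.
hexnal: reached.
moreld: reached.
ondbel would need onddal and talqil (Recipe 3), but talqil is never obtained.
renumb would need moreld and uleqor (Recipe 2), but uleqor is never obtained.
uleqor would need talqil (Recipe 8), but talqil is never obtained.
Reached: hexnal and moreld — 2 of the 6.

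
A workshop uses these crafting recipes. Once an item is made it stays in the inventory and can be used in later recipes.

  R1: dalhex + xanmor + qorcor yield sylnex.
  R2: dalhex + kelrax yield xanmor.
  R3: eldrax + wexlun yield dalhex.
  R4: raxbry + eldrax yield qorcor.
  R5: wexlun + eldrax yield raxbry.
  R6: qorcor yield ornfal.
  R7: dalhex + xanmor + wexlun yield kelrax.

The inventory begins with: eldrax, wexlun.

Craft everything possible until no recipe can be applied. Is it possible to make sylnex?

sylnex would need dalhex, xanmor, and qorcor (R1), but xanmor is never obtained.

No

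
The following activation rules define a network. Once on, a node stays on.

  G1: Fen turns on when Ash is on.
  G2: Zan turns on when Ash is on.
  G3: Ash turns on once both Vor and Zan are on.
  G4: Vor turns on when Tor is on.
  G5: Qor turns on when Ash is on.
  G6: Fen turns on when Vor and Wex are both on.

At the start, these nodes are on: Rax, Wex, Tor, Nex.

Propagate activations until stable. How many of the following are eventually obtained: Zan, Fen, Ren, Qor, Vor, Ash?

2

Tor is on, so Vor turns on (G4).
Vor and Wex are on, so Fen turns on (G6).
Zan would need Ash (G2), but Ash never turns on.
Fen: reached.
No rule produces Ren, and it is not given.
Qor would need Ash (G5), but Ash never turns on.
Vor: reached.
Ash would need Vor and Zan (G3), but Zan never turns on.
Reached: Fen and Vor — 2 of the 6.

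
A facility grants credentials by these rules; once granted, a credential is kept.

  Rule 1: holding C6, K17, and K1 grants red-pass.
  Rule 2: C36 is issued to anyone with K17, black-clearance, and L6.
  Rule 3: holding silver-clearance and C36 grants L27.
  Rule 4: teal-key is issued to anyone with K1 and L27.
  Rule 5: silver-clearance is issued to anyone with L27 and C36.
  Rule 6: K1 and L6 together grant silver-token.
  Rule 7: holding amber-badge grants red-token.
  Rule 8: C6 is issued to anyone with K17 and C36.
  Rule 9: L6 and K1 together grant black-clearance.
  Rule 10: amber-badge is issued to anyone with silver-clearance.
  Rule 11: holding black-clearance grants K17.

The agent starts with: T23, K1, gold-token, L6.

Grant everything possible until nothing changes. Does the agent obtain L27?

No

L27 would need silver-clearance and C36 (Rule 3), but silver-clearance is never granted.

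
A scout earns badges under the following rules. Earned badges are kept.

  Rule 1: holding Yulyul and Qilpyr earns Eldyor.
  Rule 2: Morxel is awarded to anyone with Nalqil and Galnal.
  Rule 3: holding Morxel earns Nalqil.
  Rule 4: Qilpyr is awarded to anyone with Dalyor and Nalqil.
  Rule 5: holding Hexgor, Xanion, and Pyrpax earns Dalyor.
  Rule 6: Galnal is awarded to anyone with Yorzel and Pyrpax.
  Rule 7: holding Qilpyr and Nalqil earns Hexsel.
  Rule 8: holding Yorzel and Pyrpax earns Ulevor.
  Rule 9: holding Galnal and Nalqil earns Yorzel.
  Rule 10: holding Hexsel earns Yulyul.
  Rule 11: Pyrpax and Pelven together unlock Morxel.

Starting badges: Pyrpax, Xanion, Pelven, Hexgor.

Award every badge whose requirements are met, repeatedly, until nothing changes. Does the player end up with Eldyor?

With Hexgor, Xanion, and Pyrpax, Dalyor is earned (Rule 5).
With Pyrpax and Pelven, Morxel is earned (Rule 11).
With Morxel, Nalqil is earned (Rule 3).
With Dalyor and Nalqil, Qilpyr is earned (Rule 4).
With Qilpyr and Nalqil, Hexsel is earned (Rule 7).
With Hexsel, Yulyul is earned (Rule 10).
With Yulyul and Qilpyr, Eldyor is earned (Rule 1).

Yes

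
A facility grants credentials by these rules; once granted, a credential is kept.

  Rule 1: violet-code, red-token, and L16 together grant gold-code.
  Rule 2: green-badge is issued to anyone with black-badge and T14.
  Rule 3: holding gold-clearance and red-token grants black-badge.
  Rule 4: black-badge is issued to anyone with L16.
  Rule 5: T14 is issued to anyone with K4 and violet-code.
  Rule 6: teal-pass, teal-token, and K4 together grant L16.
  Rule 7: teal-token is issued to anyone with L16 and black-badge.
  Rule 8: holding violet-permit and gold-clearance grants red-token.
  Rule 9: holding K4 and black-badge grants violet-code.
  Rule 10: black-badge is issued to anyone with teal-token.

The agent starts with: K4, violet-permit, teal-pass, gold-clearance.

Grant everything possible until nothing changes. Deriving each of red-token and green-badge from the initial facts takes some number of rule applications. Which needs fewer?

red-token: Holding violet-permit and gold-clearance grants red-token (Rule 8). [1 rule application]
green-badge: Holding violet-permit and gold-clearance grants red-token (Rule 8). Holding gold-clearance and red-token grants black-badge (Rule 3). Holding K4 and black-badge grants violet-code (Rule 9). Holding K4 and violet-code grants T14 (Rule 5). Holding black-badge and T14 grants green-badge (Rule 2). [5 rule applications]
red-token needs fewer.

red-token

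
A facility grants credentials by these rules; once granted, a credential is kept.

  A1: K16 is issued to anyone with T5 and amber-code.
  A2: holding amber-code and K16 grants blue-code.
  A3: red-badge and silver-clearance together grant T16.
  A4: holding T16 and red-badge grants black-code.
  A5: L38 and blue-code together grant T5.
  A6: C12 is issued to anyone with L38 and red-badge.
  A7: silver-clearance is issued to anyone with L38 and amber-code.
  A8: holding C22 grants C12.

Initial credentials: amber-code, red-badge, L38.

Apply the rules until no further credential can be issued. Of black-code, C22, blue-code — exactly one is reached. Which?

Holding L38 and amber-code grants silver-clearance (A7).
Holding red-badge and silver-clearance grants T16 (A3).
Holding T16 and red-badge grants black-code (A4).
No rule produces C22, and it is not given. blue-code would need amber-code and K16 (A2), but K16 is never granted.

black-code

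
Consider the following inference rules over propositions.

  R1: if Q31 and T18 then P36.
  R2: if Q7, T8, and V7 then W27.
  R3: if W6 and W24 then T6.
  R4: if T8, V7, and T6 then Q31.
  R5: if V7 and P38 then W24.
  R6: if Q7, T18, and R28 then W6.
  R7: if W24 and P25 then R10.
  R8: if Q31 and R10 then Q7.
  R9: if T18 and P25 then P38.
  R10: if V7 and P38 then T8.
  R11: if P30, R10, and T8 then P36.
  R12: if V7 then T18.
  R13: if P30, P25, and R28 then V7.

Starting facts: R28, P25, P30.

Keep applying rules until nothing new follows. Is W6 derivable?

W6 would need Q7, T18, and R28 (R6), but Q7 is never established.

No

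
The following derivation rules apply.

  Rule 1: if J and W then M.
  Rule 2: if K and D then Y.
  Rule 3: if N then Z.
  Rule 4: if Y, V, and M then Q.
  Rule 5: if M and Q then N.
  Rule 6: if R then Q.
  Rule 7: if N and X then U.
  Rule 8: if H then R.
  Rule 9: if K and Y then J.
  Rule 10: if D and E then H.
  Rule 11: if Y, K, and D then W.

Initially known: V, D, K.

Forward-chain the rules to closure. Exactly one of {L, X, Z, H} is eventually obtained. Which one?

From K and D, Rule 2 gives Y.
K and Y hold, so J follows (Rule 9).
Y, K, and D hold, so W follows (Rule 11).
J and W hold, so M follows (Rule 1).
Y, V, and M hold, so Q follows (Rule 4).
M and Q hold, so N follows (Rule 5).
From N, Rule 3 gives Z.
No rule produces X, and it is not given. No rule produces L, and it is not given. H would need D and E (Rule 10), but E is never established.

Z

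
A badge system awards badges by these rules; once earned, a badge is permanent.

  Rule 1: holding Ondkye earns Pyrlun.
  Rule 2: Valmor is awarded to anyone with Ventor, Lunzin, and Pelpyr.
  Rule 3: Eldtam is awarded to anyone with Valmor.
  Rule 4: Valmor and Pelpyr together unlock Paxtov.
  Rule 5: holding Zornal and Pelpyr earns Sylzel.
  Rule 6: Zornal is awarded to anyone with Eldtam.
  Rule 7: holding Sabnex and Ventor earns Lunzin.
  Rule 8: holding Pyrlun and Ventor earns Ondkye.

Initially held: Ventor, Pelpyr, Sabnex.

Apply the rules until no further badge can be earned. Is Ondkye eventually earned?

Ondkye would need Pyrlun and Ventor (Rule 8), but Pyrlun is never earned.

No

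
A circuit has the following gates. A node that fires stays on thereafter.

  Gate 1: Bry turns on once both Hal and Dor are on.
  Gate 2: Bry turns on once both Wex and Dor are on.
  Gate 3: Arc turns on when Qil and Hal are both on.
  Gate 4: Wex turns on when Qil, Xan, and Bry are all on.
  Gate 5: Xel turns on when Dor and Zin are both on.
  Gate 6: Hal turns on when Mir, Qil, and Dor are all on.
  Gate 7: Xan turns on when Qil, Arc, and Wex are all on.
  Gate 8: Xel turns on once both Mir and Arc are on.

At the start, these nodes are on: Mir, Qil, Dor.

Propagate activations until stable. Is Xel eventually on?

Yes

Gate 6: Mir, Qil, and Dor on → Hal on.
Qil and Hal are on, so Arc turns on (Gate 3).
Gate 8: Mir and Arc on → Xel on.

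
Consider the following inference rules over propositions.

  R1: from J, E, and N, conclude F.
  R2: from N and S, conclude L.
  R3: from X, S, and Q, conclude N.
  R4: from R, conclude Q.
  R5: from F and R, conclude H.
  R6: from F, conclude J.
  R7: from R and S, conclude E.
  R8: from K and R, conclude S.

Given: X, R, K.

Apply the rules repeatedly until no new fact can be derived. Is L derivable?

K and R hold, so S follows (R8).
R holds, so Q follows (R4).
X, S, and Q hold, so N follows (R3).
N and S hold, so L follows (R2).

Yes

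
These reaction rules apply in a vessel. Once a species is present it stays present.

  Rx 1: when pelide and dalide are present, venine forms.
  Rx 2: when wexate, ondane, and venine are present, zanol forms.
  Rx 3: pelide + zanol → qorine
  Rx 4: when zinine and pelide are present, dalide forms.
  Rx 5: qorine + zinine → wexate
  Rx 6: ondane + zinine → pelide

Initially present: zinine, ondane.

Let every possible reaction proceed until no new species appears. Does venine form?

Yes

ondane and zinine present → pelide forms (Rx 6).
zinine and pelide present → dalide forms (Rx 4).
pelide and dalide present → venine forms (Rx 1).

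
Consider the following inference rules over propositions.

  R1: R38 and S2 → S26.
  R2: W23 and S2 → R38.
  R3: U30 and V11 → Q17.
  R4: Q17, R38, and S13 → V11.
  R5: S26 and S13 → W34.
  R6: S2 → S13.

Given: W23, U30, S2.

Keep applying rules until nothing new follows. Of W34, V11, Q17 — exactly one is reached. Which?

W34

S2 holds, so S13 follows (R6).
W23 and S2 hold, so R38 follows (R2).
R38 and S2 hold, so S26 follows (R1).
From S26 and S13, R5 gives W34.
Q17 would need U30 and V11 (R3), but V11 is never established. V11 would need Q17, R38, and S13 (R4), but Q17 is never established.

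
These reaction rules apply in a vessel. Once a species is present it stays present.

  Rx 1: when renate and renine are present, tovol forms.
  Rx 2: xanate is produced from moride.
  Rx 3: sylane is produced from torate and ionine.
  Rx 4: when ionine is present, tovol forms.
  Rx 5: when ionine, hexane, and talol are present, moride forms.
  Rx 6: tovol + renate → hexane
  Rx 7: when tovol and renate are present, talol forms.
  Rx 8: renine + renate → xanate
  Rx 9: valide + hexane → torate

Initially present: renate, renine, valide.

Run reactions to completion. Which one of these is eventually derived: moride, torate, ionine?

torate

renate and renine present → tovol forms (Rx 1).
tovol and renate present → hexane forms (Rx 6).
valide and hexane present → torate forms (Rx 9).
No rule produces ionine, and it is not given. moride would need ionine, hexane, and talol (Rx 5), but ionine never forms.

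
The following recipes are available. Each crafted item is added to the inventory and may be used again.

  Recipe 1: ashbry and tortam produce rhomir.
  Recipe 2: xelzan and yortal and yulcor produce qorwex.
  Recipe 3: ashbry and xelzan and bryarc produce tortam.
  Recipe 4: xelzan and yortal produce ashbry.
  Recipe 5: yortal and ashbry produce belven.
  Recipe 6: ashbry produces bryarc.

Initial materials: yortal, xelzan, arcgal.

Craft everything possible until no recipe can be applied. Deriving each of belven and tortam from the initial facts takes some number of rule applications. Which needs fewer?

belven

belven: Using Recipe 4, xelzan and yortal make ashbry. Using Recipe 5, yortal and ashbry make belven. [2 rule applications]
tortam: xelzan and yortal → ashbry (Recipe 4). ashbry → bryarc (Recipe 6). ashbry and xelzan and bryarc → tortam (Recipe 3). [3 rule applications]
belven needs fewer.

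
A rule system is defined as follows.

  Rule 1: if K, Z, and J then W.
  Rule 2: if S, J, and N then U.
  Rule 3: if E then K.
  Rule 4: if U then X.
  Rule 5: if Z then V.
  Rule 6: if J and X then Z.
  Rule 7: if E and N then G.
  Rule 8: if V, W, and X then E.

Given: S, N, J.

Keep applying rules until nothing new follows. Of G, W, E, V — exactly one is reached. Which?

S, J, and N hold, so U follows (Rule 2).
From U, Rule 4 gives X.
From J and X, Rule 6 gives Z.
From Z, Rule 5 gives V.
G would need E and N (Rule 7), but E is never established. W would need K, Z, and J (Rule 1), but K is never established. E would need V, W, and X (Rule 8), but W is never established.

V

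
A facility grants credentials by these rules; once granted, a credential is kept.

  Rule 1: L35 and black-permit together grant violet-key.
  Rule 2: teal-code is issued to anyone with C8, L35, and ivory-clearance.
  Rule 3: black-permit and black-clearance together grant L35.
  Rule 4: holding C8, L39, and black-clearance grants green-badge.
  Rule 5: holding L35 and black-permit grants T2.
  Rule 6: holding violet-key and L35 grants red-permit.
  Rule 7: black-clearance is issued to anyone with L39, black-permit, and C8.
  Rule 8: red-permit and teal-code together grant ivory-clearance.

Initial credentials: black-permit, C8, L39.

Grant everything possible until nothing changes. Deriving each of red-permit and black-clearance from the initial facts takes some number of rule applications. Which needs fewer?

black-clearance

black-clearance: Holding L39, black-permit, and C8 grants black-clearance (Rule 7). [1 rule application]
red-permit: Holding L39, black-permit, and C8 grants black-clearance (Rule 7). Holding black-permit and black-clearance grants L35 (Rule 3). Holding L35 and black-permit grants violet-key (Rule 1). Holding violet-key and L35 grants red-permit (Rule 6). [4 rule applications]
black-clearance needs fewer.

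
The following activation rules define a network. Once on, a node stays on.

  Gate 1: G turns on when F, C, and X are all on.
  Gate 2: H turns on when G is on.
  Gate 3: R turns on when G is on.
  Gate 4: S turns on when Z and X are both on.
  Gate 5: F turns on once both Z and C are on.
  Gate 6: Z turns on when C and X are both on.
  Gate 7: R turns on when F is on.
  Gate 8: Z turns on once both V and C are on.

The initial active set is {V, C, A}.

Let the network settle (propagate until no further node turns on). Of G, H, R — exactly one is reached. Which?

Gate 8: V and C on → Z on.
Z and C are on, so F turns on (Gate 5).
F is on, so R turns on (Gate 7).
G would need F, C, and X (Gate 1), but X never turns on. H would need G (Gate 2), but G never turns on.

R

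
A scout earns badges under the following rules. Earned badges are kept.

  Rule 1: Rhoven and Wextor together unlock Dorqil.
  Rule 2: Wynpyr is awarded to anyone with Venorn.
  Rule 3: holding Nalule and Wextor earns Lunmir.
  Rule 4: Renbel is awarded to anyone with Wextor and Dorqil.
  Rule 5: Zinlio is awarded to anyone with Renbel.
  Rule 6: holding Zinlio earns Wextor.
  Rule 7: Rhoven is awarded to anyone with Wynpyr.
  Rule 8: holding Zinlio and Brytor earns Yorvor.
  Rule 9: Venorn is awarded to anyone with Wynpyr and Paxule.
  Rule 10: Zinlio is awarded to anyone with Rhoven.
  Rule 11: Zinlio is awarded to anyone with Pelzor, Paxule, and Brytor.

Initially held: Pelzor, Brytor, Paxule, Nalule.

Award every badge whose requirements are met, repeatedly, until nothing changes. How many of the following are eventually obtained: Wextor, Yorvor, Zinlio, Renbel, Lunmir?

With Pelzor, Paxule, and Brytor, Zinlio is earned (Rule 11).
With Zinlio and Brytor, Yorvor is earned (Rule 8).
With Zinlio, Wextor is earned (Rule 6).
With Nalule and Wextor, Lunmir is earned (Rule 3).
Wextor: reached.
Yorvor: reached.
Zinlio: reached.
Renbel would need Wextor and Dorqil (Rule 4), but Dorqil is never earned.
Lunmir: reached.
Reached: Wextor, Yorvor, Zinlio, and Lunmir — 4 of the 5.

4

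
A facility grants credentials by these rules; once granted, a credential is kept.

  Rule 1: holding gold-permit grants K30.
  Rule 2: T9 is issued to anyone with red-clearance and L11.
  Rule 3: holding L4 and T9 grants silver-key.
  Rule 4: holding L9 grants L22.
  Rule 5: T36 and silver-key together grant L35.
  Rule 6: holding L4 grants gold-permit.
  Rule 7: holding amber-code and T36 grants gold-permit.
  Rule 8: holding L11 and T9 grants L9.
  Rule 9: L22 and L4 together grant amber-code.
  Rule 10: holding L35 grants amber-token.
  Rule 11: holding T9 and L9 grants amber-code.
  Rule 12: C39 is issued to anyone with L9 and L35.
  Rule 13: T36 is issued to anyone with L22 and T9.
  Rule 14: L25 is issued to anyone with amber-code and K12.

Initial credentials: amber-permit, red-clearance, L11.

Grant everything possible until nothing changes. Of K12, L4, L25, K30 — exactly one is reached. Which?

K30

Holding red-clearance and L11 grants T9 (Rule 2).
Holding L11 and T9 grants L9 (Rule 8).
Holding T9 and L9 grants amber-code (Rule 11).
Holding L9 grants L22 (Rule 4).
Holding L22 and T9 grants T36 (Rule 13).
Holding amber-code and T36 grants gold-permit (Rule 7).
Holding gold-permit grants K30 (Rule 1).
L25 would need amber-code and K12 (Rule 14), but K12 is never granted. No rule produces K12, and it is not given. No rule produces L4, and it is not given.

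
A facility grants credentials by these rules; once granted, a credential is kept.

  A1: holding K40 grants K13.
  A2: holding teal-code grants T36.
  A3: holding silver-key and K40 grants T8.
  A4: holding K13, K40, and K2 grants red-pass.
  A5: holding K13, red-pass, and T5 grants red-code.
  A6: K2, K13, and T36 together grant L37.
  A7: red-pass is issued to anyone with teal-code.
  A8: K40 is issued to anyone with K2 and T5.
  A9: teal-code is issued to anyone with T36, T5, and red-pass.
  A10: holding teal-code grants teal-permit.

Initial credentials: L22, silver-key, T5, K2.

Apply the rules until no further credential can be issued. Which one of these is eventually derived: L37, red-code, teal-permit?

Holding K2 and T5 grants K40 (A8).
Holding K40 grants K13 (A1).
Holding K13, K40, and K2 grants red-pass (A4).
Holding K13, red-pass, and T5 grants red-code (A5).
teal-permit would need teal-code (A10), but teal-code is never granted. L37 would need K2, K13, and T36 (A6), but T36 is never granted.

red-code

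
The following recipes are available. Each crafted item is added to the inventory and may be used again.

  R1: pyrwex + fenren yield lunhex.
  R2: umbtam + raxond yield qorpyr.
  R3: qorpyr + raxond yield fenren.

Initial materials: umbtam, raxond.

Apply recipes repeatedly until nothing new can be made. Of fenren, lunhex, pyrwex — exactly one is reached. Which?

fenren

Using R2, umbtam and raxond make qorpyr.
Using R3, qorpyr and raxond make fenren.
No rule produces pyrwex, and it is not given. lunhex would need pyrwex and fenren (R1), but pyrwex is never obtained.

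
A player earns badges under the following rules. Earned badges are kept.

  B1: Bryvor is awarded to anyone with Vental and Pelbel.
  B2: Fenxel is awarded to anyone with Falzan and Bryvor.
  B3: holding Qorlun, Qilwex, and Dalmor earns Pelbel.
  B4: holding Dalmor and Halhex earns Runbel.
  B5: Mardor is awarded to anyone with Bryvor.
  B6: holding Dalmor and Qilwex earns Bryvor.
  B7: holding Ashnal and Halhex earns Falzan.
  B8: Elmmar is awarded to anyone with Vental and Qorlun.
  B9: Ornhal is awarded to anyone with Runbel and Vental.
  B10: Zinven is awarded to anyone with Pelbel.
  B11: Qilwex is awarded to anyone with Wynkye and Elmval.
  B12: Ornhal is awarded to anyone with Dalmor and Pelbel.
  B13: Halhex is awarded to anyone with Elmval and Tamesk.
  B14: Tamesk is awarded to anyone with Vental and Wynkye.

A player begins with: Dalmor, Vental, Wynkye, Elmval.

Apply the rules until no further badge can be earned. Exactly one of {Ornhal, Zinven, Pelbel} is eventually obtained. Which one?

Ornhal

With Vental and Wynkye, Tamesk is earned (B14).
With Elmval and Tamesk, Halhex is earned (B13).
With Dalmor and Halhex, Runbel is earned (B4).
With Runbel and Vental, Ornhal is earned (B9).
Zinven would need Pelbel (B10), but Pelbel is never earned. Pelbel would need Qorlun, Qilwex, and Dalmor (B3), but Qorlun is never earned.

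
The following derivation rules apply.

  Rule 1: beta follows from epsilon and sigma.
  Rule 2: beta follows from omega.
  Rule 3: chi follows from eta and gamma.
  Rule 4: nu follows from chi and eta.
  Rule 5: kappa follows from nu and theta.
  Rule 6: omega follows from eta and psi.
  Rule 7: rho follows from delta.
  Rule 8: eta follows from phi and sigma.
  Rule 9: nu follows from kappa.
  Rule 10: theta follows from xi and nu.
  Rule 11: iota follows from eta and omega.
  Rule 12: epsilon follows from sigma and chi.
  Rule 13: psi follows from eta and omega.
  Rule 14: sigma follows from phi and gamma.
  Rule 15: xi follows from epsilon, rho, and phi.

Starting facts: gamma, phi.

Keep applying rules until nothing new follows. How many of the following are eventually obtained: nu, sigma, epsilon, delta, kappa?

phi and gamma hold, so sigma follows (Rule 14).
From phi and sigma, Rule 8 gives eta.
From eta and gamma, Rule 3 gives chi.
chi and eta hold, so nu follows (Rule 4).
From sigma and chi, Rule 12 gives epsilon.
nu: reached.
sigma: reached.
epsilon: reached.
No rule produces delta, and it is not given.
kappa would need nu and theta (Rule 5), but theta is never established.
Reached: nu, sigma, and epsilon — 3 of the 5.

3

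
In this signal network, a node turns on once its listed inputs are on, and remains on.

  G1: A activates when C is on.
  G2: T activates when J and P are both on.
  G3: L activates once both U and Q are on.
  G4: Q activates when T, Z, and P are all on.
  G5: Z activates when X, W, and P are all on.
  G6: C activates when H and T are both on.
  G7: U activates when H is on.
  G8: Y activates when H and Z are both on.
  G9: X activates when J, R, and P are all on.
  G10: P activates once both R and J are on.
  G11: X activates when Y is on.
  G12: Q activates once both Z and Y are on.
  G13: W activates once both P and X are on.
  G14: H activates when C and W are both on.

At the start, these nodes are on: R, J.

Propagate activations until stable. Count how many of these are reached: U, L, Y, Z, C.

1

G10: R and J on → P on.
J, R, and P are on, so X activates (G9).
G13: P and X on → W on.
X, W, and P are on, so Z activates (G5).
U would need H (G7), but H never turns on.
L would need U and Q (G3), but U never turns on.
Y would need H and Z (G8), but H never turns on.
Z: reached.
C would need H and T (G6), but H never turns on.
Reached: Z — 1 of the 5.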